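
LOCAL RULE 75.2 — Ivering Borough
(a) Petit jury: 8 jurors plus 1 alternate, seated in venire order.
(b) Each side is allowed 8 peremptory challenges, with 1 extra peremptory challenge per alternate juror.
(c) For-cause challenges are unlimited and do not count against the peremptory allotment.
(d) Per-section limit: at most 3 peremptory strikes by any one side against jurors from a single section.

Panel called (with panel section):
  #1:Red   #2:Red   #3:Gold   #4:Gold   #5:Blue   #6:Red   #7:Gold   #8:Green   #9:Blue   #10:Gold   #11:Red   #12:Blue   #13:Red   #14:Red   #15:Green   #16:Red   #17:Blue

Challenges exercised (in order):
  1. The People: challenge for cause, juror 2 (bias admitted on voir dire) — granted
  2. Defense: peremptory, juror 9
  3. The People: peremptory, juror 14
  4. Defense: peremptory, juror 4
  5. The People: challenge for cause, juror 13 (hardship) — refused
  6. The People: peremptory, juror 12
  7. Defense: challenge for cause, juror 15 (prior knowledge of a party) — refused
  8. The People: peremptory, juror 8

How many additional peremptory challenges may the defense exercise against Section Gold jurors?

Defense peremptories so far: #9, #4 — 2 of 9 used, 7 left overall.
Against Section Gold: #4 — 1 used; per-section cap 3 leaves 2.
Binding limit: min(7, 2) = 2.

2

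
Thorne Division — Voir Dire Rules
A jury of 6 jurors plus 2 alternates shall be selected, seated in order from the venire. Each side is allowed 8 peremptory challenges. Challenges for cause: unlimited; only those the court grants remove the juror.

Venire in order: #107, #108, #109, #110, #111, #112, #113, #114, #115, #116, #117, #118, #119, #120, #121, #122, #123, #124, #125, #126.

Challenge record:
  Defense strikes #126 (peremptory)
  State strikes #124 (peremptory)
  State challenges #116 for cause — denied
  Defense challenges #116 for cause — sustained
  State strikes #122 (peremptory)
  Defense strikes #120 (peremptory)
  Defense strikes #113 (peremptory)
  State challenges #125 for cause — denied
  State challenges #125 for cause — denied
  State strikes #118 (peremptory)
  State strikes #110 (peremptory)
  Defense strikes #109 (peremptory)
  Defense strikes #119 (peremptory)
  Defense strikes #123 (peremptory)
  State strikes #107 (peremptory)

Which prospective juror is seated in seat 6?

Removed: #107, #109, #110, #113, #116, #118, #119, #120, #122, #123, #124, #126. (#125 stays — for-cause denied.)
Filling seats in venire order through position 6: #108, #111, #112, #114, #115, #117.
So seat 6 is #117.

117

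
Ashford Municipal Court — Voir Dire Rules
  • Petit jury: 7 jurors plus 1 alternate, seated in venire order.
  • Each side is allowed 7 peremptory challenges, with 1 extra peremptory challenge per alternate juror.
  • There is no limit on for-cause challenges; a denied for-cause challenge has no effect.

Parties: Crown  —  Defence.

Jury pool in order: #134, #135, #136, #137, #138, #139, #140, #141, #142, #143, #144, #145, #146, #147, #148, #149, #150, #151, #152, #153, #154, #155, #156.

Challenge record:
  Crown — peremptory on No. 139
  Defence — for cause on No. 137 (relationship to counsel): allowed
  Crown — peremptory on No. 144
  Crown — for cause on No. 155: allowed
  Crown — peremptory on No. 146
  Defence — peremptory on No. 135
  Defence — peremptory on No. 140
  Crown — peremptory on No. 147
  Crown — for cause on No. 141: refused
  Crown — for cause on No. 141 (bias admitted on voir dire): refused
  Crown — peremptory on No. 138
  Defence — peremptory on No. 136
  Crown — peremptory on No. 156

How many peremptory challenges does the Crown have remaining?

2

Crown allotment: 7 base + 1 × 1 alternate = 8.
Crown peremptories used: #139, #144, #146, #147, #138, #156 — 6 (for-cause on #155, #141, #141 don't count).
Remaining: 8 − 6 = 2.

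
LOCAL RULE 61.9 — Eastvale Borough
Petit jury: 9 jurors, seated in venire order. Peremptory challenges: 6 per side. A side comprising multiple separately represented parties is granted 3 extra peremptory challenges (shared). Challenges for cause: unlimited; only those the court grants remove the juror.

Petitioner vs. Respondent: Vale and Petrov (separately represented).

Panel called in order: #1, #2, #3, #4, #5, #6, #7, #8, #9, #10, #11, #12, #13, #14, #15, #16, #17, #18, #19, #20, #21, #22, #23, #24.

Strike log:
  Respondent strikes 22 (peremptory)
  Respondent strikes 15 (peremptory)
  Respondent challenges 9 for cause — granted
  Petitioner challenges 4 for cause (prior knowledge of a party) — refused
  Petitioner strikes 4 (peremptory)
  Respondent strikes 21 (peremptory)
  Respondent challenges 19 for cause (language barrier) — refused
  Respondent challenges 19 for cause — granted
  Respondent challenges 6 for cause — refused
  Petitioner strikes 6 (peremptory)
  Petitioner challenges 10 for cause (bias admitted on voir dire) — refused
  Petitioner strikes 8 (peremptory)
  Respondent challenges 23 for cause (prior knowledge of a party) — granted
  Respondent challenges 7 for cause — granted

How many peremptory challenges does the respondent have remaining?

6

Respondent allotment: 6 base + 3 multi-party = 9.
Respondent peremptories used: #22, #15, #21 — 3 (for-cause on #9, #19, #19, #6, #23, #7 don't count).
Remaining: 9 − 3 = 6.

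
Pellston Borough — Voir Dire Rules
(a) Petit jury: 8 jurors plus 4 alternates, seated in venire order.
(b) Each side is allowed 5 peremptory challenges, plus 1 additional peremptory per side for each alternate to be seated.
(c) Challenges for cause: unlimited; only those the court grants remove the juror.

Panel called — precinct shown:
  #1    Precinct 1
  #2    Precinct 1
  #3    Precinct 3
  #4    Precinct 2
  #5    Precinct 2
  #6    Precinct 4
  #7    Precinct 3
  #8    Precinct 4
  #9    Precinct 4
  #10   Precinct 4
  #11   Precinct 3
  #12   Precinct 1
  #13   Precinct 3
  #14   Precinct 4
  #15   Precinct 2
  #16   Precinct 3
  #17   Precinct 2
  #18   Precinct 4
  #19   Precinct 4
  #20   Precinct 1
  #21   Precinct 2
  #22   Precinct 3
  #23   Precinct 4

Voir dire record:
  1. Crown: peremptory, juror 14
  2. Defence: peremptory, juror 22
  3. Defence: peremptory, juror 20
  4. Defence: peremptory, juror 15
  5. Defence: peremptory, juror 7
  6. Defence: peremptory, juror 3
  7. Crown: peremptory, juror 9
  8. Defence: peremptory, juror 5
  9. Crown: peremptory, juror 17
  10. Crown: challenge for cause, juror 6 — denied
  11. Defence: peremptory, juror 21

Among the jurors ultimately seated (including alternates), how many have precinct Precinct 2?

Removed: #3, #5, #7, #9, #14, #15, #17, #20, #21, #22.
Seated (12 incl. alternates): #1, #2, #4, #6, #8, #10, #11, #12, #13, #16, #18, #19.
Of those, in Precinct 2: #4 → 1.

1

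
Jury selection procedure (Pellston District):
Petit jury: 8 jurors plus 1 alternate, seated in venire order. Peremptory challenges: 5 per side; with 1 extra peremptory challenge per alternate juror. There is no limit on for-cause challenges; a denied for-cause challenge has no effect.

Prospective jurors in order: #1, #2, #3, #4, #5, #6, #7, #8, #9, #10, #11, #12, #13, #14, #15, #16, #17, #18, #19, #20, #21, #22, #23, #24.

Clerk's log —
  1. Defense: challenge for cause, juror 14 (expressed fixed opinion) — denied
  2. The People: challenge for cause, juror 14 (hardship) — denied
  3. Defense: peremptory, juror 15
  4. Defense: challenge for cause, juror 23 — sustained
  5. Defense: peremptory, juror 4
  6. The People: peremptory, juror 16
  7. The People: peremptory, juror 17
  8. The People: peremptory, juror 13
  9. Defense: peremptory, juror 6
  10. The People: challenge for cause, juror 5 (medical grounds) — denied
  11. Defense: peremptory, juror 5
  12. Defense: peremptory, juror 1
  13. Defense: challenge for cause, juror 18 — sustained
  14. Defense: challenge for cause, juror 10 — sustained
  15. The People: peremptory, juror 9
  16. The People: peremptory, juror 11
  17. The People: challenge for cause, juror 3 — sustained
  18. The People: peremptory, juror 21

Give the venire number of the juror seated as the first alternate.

Removed: #1, #3, #4, #5, #6, #9, #10, #11, #13, #15, #16, #17, #18, #21, #23. (#14 stays — for-cause denied.)
Seating in order: seats 1–8 → #2, #7, #8, #12, #14, #19, #20, #22; alternates → #24.
So alternate 1 is #24.

24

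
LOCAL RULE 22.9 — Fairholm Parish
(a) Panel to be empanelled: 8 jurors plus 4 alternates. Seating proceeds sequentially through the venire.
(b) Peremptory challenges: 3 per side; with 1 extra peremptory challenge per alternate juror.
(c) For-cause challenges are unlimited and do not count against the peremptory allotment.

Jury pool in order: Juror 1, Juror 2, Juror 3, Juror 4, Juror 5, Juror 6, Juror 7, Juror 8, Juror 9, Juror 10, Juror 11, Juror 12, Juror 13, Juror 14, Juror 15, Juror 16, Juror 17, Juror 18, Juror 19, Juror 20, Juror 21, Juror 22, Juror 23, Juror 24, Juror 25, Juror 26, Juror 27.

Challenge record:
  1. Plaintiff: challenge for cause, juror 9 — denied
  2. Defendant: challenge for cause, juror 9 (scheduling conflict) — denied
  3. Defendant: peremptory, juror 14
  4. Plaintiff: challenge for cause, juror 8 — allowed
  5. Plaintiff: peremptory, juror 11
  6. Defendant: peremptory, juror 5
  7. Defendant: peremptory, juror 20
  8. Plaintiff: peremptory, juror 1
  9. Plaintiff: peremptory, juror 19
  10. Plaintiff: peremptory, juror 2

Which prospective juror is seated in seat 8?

Removed: #1, #2, #5, #8, #11, #14, #19, #20. (#9 stays — for-cause denied.)
Seating in order: seats 1–8 → #3, #4, #6, #7, #9, #10, #12, #13; alternates → #15, #16, #17, #18.
So seat 8 is #13.

13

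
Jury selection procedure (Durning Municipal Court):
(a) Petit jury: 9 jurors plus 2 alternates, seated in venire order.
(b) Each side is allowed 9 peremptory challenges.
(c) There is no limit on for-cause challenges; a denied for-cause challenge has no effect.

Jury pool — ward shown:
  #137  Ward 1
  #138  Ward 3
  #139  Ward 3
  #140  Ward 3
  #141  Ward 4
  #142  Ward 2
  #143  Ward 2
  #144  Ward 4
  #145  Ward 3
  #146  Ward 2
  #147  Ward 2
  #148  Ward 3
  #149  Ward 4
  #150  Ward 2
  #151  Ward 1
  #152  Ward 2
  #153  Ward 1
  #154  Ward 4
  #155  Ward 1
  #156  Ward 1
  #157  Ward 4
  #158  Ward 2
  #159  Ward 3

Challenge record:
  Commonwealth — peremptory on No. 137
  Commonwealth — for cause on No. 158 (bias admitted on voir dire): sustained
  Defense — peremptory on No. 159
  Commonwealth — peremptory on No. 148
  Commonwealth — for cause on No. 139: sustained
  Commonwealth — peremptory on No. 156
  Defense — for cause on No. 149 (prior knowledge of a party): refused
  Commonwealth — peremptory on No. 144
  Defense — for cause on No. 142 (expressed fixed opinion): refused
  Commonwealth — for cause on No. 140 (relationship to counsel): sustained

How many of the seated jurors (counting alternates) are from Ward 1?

1

Removed: #137, #139, #140, #144, #148, #156, #158, #159.
Seated (11 incl. alternates): #138, #141, #142, #143, #145, #146, #147, #149, #150, #151, #152.
Of those, in Ward 1: #151 → 1.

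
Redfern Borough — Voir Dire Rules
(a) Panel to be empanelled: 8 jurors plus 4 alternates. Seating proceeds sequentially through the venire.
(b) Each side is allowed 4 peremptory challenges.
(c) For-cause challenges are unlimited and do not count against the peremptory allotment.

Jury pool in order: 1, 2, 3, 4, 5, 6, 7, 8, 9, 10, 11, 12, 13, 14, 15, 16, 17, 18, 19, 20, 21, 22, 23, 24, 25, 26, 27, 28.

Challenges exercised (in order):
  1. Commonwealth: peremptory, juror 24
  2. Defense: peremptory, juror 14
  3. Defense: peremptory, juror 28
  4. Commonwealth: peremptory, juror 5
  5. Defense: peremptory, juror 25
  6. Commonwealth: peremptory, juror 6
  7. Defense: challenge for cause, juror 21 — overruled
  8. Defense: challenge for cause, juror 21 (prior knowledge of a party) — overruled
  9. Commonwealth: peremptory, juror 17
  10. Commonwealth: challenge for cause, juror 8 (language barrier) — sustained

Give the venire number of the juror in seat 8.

Removed: #5, #6, #8, #14, #17, #24, #25, #28. (#21 stays — for-cause denied.)
Filling seats in venire order through position 8: #1, #2, #3, #4, #7, #9, #10, #11.
So seat 8 is #11.

11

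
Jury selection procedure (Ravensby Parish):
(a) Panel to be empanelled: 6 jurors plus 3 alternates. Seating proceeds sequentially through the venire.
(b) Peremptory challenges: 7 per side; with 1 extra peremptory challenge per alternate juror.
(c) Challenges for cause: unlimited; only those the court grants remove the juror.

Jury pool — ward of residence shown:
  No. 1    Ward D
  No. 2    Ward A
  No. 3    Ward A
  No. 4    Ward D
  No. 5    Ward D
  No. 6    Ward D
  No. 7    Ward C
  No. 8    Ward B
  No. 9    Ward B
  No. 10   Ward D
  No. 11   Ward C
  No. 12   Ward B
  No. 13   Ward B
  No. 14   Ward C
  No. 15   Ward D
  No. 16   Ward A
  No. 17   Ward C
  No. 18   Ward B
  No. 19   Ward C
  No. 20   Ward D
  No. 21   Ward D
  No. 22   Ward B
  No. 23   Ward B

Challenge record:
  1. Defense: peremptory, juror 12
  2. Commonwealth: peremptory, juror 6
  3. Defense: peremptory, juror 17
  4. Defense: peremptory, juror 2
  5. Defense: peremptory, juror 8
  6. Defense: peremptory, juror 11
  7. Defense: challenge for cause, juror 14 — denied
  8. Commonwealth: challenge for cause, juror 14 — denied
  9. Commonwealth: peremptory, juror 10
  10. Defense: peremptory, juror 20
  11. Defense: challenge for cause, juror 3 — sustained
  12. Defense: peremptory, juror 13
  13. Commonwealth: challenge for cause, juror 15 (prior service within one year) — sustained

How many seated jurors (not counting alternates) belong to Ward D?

Removed: #2, #3, #6, #8, #10, #11, #12, #13, #15, #17, #20.
Seated jurors 1–6: #1, #4, #5, #7, #9, #14 (alternates #16, #18, #19 not counted).
Of those, in Ward D: #1, #4, #5 → 3.

3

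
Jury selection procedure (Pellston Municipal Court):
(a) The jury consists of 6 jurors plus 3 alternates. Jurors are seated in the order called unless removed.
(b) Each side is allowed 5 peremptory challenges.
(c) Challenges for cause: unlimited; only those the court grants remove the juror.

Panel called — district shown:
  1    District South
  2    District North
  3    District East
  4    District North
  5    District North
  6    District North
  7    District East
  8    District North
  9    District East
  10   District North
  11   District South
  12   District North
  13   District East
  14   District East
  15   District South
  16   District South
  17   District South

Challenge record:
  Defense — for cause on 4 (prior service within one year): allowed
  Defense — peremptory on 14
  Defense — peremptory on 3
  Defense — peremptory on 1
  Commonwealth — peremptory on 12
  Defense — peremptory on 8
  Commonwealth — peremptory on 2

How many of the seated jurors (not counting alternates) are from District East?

2

Removed: #1, #2, #3, #4, #8, #12, #14.
Seated jurors 1–6: #5, #6, #7, #9, #10, #11 (alternates #13, #15, #16 not counted).
Of those, in District East: #7, #9 → 2.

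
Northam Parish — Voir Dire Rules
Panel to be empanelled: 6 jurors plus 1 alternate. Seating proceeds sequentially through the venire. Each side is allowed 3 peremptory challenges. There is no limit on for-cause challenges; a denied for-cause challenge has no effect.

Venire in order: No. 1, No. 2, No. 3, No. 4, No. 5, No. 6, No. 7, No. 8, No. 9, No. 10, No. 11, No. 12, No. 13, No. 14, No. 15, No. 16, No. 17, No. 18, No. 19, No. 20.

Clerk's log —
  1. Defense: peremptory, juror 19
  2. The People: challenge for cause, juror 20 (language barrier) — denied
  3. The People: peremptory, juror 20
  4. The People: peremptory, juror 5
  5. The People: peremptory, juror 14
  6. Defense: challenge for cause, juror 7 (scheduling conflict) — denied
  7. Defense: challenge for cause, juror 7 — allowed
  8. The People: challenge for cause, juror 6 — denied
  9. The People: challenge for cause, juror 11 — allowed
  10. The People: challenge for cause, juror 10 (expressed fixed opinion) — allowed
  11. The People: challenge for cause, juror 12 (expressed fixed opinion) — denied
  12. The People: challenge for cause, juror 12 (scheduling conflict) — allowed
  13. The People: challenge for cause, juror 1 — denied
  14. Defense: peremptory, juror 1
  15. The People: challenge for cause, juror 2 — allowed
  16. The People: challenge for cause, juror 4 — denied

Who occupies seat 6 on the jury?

Removed: #1, #2, #5, #7, #10, #11, #12, #14, #19, #20. (#4, #6 stay — for-cause denied.)
Seating in order: seats 1–6 → #3, #4, #6, #8, #9, #13; alternates → #15.
So seat 6 is #13.

13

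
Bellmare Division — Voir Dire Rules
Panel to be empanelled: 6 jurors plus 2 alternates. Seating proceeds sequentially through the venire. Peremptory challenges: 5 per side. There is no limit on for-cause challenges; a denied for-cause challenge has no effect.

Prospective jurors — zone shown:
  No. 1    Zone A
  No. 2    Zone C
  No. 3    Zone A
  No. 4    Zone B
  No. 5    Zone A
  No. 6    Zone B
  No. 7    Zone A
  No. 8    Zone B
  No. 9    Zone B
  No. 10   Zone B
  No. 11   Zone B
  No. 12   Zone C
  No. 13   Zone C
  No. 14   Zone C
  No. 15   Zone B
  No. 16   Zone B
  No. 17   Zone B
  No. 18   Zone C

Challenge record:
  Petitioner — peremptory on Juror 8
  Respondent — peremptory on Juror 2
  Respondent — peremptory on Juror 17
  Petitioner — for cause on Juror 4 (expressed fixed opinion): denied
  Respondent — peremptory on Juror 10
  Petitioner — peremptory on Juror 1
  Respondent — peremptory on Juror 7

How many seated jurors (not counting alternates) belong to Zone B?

4

Removed: #1, #2, #7, #8, #10, #17.
Seated jurors 1–6: #3, #4, #5, #6, #9, #11 (alternates #12, #13 not counted).
Of those, in Zone B: #4, #6, #9, #11 → 4.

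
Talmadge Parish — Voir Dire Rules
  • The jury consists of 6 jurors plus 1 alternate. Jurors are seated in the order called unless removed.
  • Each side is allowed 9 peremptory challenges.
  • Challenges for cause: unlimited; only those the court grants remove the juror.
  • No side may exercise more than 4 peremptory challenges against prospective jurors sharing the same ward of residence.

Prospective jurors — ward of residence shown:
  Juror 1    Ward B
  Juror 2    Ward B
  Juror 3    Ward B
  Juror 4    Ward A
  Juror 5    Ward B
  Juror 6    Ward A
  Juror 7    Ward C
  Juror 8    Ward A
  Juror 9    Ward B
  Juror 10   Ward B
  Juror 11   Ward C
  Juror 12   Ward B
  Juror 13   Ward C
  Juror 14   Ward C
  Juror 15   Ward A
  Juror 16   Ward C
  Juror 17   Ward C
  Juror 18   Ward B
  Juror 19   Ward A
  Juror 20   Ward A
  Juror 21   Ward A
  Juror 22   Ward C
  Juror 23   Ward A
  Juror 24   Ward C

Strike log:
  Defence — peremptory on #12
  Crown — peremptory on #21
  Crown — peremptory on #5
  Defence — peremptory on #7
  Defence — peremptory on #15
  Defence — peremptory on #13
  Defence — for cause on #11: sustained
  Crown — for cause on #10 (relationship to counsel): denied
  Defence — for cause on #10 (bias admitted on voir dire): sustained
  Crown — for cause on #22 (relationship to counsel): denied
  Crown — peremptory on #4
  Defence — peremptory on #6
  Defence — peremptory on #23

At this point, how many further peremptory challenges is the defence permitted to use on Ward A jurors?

Defence peremptories so far: #12, #7, #15, #13, #6, #23 — 6 of 9 used, 3 left overall.
Against Ward A: #15, #6, #23 — 3 used; per-ward cap 4 leaves 1.
Binding limit: min(3, 1) = 1.

1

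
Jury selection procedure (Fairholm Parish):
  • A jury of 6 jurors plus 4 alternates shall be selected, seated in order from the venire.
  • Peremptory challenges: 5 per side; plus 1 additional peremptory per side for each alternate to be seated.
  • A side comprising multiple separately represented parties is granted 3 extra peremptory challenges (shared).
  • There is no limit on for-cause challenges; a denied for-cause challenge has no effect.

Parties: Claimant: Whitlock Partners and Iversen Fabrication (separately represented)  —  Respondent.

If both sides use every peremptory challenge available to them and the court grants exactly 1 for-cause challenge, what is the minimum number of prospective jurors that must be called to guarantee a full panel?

Seats to fill: 6 + 4 alternates = 10.
Peremptories — Claimant: 5 + 1×4 + 3 = 12; Respondent: 5 + 1×4 = 9; total 21.
For-cause removals: 1.
Minimum venire: 10 + 21 + 1 = 32.

32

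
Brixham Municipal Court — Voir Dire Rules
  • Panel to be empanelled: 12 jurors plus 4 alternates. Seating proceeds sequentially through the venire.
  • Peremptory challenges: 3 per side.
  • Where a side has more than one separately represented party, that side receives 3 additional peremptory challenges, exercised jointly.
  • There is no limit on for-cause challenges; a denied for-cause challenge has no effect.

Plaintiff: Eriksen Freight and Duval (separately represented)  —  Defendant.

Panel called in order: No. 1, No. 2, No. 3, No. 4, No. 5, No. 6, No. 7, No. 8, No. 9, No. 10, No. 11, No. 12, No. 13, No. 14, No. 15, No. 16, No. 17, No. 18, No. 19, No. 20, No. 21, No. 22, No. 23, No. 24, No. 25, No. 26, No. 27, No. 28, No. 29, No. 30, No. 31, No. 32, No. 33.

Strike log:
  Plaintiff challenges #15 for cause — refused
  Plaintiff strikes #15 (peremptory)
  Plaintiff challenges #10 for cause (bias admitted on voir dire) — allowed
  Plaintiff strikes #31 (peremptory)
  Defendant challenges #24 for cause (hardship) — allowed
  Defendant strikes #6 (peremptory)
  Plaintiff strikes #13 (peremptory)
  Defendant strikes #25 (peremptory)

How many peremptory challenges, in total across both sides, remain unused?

4

Plaintiff allotment: 3 base + 3 multi-party = 6. Defendant allotment: 3.
Plaintiff peremptories used: #15, #31, #13 — 3 (for-cause on #15, #10 don't count).
Defendant peremptories used: #6, #25 — 2 (the for-cause on #24 doesn't count).
Remaining: (6 − 3) + (3 − 2) = 4.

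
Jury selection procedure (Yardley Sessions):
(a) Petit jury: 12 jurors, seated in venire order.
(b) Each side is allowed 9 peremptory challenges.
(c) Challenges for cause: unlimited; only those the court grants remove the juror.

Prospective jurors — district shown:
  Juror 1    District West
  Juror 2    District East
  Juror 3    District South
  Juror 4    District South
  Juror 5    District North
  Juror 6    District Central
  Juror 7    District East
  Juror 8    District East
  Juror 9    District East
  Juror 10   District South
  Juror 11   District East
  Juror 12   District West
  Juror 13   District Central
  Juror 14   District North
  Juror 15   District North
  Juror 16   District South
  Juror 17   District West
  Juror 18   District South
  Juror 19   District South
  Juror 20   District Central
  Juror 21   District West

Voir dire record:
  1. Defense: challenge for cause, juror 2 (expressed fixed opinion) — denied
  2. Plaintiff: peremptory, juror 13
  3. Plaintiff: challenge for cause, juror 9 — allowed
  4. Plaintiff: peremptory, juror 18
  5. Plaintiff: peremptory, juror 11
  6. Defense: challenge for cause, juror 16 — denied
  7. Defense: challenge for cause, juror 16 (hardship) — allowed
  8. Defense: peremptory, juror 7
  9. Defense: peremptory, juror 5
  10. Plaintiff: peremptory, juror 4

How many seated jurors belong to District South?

3

Removed: #4, #5, #7, #9, #11, #13, #16, #18.
Seated jurors 1–12: #1, #2, #3, #6, #8, #10, #12, #14, #15, #17, #19, #20.
Of those, in District South: #3, #10, #19 → 3.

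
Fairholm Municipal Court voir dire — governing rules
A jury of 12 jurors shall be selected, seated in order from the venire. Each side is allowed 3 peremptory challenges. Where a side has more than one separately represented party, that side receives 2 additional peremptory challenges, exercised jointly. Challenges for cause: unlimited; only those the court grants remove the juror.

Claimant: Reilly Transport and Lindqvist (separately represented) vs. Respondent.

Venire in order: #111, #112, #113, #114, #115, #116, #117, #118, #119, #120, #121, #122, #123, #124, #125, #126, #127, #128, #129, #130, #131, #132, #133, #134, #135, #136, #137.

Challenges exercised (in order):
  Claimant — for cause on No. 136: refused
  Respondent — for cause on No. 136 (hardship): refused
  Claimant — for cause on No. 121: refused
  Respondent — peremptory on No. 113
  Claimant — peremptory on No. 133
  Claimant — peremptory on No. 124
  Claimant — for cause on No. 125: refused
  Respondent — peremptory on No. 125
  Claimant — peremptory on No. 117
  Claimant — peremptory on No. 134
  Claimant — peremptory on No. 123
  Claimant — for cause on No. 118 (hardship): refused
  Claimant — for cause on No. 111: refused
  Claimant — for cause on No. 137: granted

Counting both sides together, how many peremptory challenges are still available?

Claimant allotment: 3 base + 2 multi-party = 5. Respondent allotment: 3.
Claimant peremptories used: #133, #124, #117, #134, #123 — 5 (for-cause on #136, #121, #125, #118, #111, #137 don't count).
Respondent peremptories used: #113, #125 — 2 (the for-cause on #136 doesn't count).
Remaining: (5 − 5) + (3 − 2) = 1.

1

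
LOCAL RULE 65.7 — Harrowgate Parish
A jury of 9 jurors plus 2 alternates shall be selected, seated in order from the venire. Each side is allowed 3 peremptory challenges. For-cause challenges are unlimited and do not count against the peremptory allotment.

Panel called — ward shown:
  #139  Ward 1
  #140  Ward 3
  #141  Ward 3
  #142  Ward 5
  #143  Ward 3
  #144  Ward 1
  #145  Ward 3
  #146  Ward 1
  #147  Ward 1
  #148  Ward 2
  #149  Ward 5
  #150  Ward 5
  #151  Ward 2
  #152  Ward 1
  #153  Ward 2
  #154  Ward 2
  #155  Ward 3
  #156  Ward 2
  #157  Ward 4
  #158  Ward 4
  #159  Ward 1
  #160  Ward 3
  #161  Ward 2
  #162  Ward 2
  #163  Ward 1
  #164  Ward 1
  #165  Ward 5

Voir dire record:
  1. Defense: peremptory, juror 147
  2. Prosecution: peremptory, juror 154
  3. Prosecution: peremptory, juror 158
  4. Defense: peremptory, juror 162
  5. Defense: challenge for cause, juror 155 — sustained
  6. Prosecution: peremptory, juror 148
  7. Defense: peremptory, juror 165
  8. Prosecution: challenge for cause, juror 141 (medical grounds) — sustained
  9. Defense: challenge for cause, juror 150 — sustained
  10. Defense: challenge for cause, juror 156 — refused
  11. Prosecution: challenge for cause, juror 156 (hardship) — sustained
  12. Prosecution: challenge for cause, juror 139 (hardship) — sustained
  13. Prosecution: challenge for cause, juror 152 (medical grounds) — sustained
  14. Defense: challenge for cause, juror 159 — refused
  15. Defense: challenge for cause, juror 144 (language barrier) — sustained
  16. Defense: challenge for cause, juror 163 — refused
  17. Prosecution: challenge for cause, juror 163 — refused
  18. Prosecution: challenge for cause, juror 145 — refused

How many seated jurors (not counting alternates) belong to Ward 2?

Removed: #139, #141, #144, #147, #148, #150, #152, #154, #155, #156, #158, #162, #165.
Seated jurors 1–9: #140, #142, #143, #145, #146, #149, #151, #153, #157 (alternates #159, #160 not counted).
Of those, in Ward 2: #151, #153 → 2.

2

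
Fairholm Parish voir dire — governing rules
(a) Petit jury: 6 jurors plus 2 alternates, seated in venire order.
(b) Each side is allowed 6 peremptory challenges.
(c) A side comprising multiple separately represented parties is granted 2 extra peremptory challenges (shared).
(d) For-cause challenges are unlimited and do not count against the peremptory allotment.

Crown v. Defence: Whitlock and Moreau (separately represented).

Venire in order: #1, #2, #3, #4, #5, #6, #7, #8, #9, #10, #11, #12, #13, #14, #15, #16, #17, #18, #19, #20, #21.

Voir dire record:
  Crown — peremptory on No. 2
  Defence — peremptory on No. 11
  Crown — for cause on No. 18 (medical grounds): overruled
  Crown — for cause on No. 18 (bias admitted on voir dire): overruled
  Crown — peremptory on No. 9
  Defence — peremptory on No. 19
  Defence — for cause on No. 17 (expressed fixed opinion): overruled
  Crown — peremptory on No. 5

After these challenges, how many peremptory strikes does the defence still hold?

6

Defence allotment: 6 base + 2 multi-party = 8.
Defence peremptories used: #11, #19 — 2 (the for-cause on #17 doesn't count).
Remaining: 8 − 2 = 6.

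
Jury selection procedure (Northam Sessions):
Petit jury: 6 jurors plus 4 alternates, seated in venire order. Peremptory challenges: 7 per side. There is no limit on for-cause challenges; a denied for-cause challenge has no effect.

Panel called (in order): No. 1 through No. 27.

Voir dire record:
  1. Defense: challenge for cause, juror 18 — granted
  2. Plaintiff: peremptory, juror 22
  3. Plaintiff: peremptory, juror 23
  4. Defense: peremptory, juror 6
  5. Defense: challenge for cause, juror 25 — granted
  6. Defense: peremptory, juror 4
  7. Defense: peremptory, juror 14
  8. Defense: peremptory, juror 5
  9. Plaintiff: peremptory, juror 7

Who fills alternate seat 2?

12

Removed: #4, #5, #6, #7, #14, #18, #22, #23, #25.
Seating in order: seats 1–6 → #1, #2, #3, #8, #9, #10; alternates → #11, #12, #13, #15.
So alternate 2 is #12.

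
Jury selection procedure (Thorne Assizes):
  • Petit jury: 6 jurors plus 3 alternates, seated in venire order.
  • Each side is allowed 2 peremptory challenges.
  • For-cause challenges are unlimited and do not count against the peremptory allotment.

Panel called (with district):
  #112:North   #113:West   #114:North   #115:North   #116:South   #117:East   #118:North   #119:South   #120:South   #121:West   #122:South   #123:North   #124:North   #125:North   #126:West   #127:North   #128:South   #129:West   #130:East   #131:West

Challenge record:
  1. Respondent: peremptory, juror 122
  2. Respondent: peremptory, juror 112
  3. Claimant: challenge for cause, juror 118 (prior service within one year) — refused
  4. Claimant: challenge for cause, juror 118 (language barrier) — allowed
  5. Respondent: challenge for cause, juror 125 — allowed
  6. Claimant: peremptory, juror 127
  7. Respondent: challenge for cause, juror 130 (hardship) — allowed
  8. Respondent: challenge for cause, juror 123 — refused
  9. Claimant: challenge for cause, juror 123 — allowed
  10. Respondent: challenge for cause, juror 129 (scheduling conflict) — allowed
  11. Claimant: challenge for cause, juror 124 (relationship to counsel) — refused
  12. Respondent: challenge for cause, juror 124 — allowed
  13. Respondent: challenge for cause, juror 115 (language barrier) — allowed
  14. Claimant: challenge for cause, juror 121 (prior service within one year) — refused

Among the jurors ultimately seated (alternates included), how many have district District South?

4

Removed: #112, #115, #118, #122, #123, #124, #125, #127, #129, #130.
Seated (9 incl. alternates): #113, #114, #116, #117, #119, #120, #121, #126, #128.
Of those, in District South: #116, #119, #120, #128 → 4.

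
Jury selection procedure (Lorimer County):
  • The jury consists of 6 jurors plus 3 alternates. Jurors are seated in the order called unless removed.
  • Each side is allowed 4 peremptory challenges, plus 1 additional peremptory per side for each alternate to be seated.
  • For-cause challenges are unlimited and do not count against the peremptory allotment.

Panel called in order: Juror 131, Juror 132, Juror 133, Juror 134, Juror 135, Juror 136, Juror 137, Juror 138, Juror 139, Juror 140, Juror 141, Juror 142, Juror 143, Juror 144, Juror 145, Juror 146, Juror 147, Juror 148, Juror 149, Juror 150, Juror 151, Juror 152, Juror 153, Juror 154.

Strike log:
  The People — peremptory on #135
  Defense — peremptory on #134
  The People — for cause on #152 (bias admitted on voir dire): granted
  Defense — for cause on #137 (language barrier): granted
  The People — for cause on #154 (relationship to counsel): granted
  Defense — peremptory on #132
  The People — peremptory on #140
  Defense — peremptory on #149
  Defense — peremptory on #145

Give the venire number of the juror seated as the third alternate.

Removed: #132, #134, #135, #137, #140, #145, #149, #152, #154.
Seating in order: seats 1–6 → #131, #133, #136, #138, #139, #141; alternates → #142, #143, #144.
So alternate 3 is #144.

144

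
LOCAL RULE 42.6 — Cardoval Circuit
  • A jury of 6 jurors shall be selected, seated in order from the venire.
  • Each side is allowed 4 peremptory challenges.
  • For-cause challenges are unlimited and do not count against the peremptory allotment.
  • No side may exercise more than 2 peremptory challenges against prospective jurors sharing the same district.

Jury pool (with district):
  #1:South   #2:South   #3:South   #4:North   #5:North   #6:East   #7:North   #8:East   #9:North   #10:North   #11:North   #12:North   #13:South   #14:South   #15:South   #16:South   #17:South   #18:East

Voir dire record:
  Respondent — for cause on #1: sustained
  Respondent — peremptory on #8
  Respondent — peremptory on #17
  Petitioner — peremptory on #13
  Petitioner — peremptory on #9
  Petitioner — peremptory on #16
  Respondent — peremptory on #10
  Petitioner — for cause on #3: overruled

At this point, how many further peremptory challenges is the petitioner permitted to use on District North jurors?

1

Petitioner peremptories so far: #13, #9, #16 — 3 of 4 used, 1 left overall.
Against District North: #9 — 1 used; per-district cap 2 leaves 1.
Binding limit: min(1, 1) = 1.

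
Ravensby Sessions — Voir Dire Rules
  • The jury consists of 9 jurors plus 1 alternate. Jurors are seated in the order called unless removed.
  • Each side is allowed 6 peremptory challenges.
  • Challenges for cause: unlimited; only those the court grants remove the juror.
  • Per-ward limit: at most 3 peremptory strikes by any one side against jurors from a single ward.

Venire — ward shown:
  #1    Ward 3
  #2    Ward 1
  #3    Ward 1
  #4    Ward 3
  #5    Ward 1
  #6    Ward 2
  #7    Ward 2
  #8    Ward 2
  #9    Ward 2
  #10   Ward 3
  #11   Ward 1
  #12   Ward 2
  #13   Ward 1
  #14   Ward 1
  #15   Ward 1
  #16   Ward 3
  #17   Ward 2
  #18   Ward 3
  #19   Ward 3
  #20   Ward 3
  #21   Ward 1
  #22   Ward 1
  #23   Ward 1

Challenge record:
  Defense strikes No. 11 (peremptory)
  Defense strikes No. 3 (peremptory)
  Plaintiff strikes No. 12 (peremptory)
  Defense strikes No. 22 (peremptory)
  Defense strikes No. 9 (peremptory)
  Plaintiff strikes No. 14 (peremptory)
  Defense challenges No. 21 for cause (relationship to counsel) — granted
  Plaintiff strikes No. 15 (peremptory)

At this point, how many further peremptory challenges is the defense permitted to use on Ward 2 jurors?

Defense peremptories so far: #11, #3, #22, #9 — 4 of 6 used, 2 left overall.
Against Ward 2: #9 — 1 used; per-ward cap 3 leaves 2.
Binding limit: min(2, 2) = 2.

2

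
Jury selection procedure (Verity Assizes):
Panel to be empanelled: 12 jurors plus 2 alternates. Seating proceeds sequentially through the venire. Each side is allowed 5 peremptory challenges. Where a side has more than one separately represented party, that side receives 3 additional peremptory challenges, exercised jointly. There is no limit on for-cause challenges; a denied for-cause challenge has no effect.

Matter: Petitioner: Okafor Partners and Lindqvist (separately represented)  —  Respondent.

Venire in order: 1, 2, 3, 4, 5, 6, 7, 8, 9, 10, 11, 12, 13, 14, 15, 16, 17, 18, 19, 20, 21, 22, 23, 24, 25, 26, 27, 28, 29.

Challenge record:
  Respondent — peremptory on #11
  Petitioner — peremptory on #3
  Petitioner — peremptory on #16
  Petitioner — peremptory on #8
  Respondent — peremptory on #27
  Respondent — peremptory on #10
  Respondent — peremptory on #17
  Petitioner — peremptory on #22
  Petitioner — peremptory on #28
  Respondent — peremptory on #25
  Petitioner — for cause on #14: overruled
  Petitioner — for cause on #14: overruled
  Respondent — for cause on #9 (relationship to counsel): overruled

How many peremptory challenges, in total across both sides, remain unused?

3

Petitioner allotment: 5 base + 3 multi-party = 8. Respondent allotment: 5.
Petitioner peremptories used: #3, #16, #8, #22, #28 — 5 (for-cause on #14, #14 don't count).
Respondent peremptories used: #11, #27, #10, #17, #25 — 5 (the for-cause on #9 doesn't count).
Remaining: (8 − 5) + (5 − 5) = 3.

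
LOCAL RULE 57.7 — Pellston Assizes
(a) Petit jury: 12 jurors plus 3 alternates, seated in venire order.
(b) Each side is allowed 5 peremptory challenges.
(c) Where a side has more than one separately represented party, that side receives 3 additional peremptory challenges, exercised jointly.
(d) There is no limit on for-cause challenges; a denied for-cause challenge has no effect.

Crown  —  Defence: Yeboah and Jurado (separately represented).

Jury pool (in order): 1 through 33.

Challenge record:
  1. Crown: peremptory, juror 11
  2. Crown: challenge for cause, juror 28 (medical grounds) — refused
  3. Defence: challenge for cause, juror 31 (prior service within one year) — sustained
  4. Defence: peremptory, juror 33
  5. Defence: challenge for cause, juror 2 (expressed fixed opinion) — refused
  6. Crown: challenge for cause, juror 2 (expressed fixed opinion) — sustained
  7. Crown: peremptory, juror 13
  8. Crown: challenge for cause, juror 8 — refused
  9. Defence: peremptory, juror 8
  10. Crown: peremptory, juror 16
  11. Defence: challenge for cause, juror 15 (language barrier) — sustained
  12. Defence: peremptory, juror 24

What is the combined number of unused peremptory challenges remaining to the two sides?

7

Crown allotment: 5. Defence allotment: 5 base + 3 multi-party = 8.
Crown peremptories used: #11, #13, #16 — 3 (for-cause on #28, #2, #8 don't count).
Defence peremptories used: #33, #8, #24 — 3 (for-cause on #31, #2, #15 don't count).
Remaining: (5 − 3) + (8 − 3) = 7.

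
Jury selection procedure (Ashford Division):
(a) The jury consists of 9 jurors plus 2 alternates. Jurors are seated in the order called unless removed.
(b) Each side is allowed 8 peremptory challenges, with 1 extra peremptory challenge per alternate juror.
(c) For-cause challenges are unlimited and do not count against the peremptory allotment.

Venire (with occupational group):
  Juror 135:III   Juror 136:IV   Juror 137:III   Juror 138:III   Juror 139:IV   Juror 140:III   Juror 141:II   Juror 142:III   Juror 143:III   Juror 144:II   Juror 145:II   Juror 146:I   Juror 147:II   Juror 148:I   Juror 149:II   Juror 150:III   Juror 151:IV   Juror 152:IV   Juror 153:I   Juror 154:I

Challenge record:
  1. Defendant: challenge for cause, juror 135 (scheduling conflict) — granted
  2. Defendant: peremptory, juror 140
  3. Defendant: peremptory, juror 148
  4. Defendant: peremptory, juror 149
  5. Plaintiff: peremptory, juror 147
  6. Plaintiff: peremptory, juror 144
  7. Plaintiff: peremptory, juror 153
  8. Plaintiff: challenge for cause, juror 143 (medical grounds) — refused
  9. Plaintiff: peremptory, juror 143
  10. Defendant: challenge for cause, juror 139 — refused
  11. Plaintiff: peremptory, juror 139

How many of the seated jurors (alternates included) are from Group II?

Removed: #135, #139, #140, #143, #144, #147, #148, #149, #153.
Seated (11 incl. alternates): #136, #137, #138, #141, #142, #145, #146, #150, #151, #152, #154.
Of those, in Group II: #141, #145 → 2.

2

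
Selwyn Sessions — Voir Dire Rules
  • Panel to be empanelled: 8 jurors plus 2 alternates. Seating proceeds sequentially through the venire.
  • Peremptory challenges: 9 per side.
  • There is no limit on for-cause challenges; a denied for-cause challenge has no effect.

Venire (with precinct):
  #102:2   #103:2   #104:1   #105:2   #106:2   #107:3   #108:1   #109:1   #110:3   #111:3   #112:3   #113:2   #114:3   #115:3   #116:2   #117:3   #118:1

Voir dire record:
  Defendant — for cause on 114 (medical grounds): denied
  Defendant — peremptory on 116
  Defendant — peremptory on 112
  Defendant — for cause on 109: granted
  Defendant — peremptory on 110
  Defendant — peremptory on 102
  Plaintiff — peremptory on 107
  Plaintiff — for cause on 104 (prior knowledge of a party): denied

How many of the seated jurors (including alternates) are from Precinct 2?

Removed: #102, #107, #109, #110, #112, #116.
Seated (10 incl. alternates): #103, #104, #105, #106, #108, #111, #113, #114, #115, #117.
Of those, in Precinct 2: #103, #105, #106, #113 → 4.

4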